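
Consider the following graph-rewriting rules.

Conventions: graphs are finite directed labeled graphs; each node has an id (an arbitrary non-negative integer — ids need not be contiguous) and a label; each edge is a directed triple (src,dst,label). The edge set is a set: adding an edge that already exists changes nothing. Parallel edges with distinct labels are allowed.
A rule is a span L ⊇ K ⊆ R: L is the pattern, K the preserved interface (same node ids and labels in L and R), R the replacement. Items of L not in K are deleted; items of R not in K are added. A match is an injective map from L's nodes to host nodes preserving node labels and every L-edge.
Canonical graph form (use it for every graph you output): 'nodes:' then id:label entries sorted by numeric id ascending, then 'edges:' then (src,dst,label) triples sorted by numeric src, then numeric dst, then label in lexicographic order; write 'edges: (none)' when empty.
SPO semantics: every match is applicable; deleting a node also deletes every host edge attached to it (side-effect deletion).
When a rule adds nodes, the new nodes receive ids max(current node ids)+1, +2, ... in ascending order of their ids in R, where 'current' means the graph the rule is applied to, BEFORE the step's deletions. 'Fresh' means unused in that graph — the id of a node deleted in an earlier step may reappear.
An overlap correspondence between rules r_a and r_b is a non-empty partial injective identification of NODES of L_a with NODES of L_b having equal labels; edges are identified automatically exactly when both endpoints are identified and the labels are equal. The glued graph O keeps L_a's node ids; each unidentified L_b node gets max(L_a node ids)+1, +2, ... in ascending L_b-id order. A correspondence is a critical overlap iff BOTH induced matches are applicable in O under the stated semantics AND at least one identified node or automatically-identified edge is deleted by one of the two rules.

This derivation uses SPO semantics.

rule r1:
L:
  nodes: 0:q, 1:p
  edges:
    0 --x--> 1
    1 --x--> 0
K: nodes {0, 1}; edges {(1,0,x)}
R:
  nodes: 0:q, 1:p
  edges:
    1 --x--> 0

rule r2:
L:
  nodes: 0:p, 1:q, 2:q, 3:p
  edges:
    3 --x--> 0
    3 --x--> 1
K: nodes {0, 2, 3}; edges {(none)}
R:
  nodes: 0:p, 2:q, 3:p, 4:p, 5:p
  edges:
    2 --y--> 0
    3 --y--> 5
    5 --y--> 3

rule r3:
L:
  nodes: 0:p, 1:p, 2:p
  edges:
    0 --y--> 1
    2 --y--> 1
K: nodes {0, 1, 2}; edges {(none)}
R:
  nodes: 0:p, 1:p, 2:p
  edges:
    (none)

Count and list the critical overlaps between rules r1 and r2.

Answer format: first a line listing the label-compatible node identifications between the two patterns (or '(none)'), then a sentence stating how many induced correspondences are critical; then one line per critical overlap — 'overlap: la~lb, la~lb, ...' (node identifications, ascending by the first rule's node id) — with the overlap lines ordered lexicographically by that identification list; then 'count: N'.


label-compatible node identifications between L(r1) and L(r2): 0~1, 0~2, 1~0, 1~3
3 of the induced correspondences are critical overlaps of r1 and r2.
overlap: 0~1
overlap: 0~1, 1~0
overlap: 0~1, 1~3
count: 3


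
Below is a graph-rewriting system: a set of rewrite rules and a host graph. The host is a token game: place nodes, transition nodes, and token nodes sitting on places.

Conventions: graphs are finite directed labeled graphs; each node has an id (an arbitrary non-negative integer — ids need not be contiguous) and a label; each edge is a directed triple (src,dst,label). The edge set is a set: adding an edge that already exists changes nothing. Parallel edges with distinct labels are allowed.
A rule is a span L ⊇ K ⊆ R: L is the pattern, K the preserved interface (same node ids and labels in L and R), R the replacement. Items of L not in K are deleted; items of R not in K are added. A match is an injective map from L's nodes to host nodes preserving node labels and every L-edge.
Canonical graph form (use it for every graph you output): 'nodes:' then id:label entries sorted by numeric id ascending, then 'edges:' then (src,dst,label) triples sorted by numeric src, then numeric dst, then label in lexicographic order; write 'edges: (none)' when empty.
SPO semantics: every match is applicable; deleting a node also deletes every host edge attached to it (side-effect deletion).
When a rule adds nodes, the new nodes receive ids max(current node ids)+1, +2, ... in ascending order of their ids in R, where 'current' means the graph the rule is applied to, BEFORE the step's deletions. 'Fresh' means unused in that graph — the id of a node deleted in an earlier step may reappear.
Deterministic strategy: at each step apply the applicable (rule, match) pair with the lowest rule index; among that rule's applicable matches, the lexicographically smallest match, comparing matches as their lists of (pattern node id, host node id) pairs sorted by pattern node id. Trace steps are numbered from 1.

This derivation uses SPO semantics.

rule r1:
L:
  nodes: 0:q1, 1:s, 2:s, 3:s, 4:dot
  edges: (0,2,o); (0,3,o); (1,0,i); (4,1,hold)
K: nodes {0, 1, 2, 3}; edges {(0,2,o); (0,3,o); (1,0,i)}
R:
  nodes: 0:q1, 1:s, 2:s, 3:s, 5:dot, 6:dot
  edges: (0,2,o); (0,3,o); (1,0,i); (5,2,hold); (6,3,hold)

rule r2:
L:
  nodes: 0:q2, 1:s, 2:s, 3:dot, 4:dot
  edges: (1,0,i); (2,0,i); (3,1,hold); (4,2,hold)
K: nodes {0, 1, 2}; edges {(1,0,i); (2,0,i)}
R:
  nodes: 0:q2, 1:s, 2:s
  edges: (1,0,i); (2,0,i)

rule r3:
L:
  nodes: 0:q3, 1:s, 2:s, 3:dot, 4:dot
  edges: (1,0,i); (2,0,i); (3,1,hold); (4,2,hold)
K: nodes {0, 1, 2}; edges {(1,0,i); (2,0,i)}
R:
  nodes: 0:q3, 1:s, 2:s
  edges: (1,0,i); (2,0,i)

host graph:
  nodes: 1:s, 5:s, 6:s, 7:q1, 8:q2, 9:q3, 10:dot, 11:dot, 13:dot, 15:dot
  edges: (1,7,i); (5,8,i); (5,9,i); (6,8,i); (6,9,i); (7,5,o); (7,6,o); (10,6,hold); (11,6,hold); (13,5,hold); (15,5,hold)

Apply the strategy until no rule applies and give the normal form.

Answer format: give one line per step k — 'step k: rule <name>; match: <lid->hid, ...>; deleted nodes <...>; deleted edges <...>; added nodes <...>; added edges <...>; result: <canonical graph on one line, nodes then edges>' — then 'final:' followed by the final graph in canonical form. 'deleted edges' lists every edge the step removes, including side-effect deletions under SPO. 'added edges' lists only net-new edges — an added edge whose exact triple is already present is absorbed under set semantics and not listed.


step 1: rule r2; match: 0->8, 1->5, 2->6, 3->13, 4->10; deleted nodes 10, 13; deleted edges (10,6,hold); (13,5,hold); added nodes (none); added edges (none); result: nodes: 1:s, 5:s, 6:s, 7:q1, 8:q2, 9:q3, 11:dot, 15:dot edges: (1,7,i); (5,8,i); (5,9,i); (6,8,i); (6,9,i); (7,5,o); (7,6,o); (11,6,hold); (15,5,hold)
step 2: rule r2; match: 0->8, 1->5, 2->6, 3->15, 4->11; deleted nodes 11, 15; deleted edges (11,6,hold); (15,5,hold); added nodes (none); added edges (none); result: nodes: 1:s, 5:s, 6:s, 7:q1, 8:q2, 9:q3 edges: (1,7,i); (5,8,i); (5,9,i); (6,8,i); (6,9,i); (7,5,o); (7,6,o)
final:
nodes: 1:s, 5:s, 6:s, 7:q1, 8:q2, 9:q3
edges: (1,7,i); (5,8,i); (5,9,i); (6,8,i); (6,9,i); (7,5,o); (7,6,o)


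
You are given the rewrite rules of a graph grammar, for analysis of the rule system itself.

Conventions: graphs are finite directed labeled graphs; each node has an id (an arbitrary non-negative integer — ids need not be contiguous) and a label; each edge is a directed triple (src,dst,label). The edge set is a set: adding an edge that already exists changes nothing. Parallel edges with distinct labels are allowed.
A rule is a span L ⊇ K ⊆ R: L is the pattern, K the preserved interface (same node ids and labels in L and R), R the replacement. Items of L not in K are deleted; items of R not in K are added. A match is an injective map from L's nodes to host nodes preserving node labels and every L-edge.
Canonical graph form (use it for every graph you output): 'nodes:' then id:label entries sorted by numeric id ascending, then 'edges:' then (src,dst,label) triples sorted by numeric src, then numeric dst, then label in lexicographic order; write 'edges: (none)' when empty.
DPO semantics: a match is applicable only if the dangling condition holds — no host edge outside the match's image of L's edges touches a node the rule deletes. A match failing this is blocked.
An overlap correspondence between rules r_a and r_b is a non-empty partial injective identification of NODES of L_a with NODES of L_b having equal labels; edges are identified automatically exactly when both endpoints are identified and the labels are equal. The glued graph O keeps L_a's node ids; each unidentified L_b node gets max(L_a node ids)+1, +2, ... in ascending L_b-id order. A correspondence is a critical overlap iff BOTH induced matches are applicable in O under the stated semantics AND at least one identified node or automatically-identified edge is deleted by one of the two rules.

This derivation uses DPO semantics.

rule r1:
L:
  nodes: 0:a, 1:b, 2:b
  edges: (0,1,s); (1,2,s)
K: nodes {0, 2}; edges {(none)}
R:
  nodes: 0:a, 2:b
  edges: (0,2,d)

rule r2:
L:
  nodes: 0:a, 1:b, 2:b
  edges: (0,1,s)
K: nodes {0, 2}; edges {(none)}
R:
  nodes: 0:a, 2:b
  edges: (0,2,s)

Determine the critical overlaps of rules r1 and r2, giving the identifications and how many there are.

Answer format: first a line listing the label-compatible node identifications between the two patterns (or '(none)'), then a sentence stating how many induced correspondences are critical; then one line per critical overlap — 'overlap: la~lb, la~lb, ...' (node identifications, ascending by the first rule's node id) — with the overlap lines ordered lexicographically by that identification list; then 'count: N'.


label-compatible node identifications between L(r1) and L(r2): 0~0, 1~1, 1~2, 2~1, 2~2
2 of the induced correspondences are critical overlaps of r1 and r2.
overlap: 0~0, 1~2
overlap: 1~2
count: 2


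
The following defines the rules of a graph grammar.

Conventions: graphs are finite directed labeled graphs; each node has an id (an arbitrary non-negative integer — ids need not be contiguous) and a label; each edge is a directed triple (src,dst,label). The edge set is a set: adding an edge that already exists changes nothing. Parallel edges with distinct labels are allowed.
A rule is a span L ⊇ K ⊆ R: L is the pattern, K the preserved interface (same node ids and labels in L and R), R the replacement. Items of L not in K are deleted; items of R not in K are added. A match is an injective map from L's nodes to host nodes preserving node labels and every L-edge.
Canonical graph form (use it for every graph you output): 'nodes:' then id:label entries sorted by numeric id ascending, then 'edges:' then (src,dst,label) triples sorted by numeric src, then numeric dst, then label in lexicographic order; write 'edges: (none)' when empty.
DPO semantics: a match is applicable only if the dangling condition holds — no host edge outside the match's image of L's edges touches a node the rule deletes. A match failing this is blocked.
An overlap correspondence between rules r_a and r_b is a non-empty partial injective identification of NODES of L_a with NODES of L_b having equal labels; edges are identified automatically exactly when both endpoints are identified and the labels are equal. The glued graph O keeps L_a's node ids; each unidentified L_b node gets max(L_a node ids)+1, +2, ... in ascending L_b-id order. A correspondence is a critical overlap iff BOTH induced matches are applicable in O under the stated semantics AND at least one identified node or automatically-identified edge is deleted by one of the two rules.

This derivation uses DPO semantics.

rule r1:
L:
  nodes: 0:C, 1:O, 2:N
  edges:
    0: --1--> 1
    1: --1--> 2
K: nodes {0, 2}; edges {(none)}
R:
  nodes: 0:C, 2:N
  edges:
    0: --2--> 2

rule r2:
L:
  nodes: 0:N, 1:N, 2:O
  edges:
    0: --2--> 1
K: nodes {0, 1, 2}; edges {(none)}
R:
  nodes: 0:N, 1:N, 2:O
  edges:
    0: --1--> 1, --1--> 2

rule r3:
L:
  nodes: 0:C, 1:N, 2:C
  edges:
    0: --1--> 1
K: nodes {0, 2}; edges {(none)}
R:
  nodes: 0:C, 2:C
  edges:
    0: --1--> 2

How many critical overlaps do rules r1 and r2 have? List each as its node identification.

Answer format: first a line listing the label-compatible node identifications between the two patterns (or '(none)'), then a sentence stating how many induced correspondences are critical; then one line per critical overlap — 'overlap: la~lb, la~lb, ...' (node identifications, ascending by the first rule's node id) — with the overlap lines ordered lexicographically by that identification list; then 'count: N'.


label-compatible node identifications between L(r1) and L(r2): 1~2, 2~0, 2~1
3 of the induced correspondences are critical overlaps of r1 and r2.
overlap: 1~2
overlap: 1~2, 2~0
overlap: 1~2, 2~1
count: 3


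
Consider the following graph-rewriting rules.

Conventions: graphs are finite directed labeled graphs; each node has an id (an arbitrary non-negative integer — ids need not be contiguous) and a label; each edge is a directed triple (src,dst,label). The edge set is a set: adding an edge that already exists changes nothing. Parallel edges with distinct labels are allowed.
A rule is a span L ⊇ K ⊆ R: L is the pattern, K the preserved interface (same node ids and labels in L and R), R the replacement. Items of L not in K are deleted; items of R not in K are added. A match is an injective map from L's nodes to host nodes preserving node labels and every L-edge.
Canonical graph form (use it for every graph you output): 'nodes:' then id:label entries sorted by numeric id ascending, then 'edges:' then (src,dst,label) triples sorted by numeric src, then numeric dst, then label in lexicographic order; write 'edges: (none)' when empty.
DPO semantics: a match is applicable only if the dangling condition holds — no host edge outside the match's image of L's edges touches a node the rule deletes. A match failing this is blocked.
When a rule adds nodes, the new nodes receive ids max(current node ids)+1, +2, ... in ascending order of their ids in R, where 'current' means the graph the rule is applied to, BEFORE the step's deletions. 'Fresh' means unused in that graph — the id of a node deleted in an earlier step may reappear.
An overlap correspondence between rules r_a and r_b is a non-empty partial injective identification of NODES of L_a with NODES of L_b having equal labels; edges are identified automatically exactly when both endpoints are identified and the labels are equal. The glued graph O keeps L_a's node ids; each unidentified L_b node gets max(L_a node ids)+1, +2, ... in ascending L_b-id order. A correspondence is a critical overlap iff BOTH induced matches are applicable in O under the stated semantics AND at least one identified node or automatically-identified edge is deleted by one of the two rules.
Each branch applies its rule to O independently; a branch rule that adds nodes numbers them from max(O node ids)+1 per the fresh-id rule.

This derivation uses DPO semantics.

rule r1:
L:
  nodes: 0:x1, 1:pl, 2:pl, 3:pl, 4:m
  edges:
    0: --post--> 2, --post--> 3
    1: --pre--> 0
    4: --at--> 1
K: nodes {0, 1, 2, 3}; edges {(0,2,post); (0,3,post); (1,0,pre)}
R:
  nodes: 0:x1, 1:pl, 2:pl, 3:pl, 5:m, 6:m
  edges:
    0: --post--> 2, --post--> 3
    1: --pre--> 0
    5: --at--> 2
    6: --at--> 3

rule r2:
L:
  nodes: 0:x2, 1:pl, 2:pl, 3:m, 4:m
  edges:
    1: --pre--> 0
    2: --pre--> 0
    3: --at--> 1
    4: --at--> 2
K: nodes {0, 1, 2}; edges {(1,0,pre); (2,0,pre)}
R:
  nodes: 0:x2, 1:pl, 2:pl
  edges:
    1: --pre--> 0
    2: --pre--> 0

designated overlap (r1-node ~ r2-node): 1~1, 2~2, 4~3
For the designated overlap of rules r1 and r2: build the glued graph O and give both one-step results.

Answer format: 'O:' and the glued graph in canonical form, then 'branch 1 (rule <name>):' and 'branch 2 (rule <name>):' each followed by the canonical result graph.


O:
nodes: 0:x1, 1:pl, 2:pl, 3:pl, 4:m, 5:x2, 6:m
edges: (0,2,post); (0,3,post); (1,0,pre); (1,5,pre); (2,5,pre); (4,1,at); (6,2,at)
branch 1 (rule r1):
nodes: 0:x1, 1:pl, 2:pl, 3:pl, 5:x2, 6:m, 7:m, 8:m
edges: (0,2,post); (0,3,post); (1,0,pre); (1,5,pre); (2,5,pre); (6,2,at); (7,2,at); (8,3,at)
branch 2 (rule r2):
nodes: 0:x1, 1:pl, 2:pl, 3:pl, 5:x2
edges: (0,2,post); (0,3,post); (1,0,pre); (1,5,pre); (2,5,pre)


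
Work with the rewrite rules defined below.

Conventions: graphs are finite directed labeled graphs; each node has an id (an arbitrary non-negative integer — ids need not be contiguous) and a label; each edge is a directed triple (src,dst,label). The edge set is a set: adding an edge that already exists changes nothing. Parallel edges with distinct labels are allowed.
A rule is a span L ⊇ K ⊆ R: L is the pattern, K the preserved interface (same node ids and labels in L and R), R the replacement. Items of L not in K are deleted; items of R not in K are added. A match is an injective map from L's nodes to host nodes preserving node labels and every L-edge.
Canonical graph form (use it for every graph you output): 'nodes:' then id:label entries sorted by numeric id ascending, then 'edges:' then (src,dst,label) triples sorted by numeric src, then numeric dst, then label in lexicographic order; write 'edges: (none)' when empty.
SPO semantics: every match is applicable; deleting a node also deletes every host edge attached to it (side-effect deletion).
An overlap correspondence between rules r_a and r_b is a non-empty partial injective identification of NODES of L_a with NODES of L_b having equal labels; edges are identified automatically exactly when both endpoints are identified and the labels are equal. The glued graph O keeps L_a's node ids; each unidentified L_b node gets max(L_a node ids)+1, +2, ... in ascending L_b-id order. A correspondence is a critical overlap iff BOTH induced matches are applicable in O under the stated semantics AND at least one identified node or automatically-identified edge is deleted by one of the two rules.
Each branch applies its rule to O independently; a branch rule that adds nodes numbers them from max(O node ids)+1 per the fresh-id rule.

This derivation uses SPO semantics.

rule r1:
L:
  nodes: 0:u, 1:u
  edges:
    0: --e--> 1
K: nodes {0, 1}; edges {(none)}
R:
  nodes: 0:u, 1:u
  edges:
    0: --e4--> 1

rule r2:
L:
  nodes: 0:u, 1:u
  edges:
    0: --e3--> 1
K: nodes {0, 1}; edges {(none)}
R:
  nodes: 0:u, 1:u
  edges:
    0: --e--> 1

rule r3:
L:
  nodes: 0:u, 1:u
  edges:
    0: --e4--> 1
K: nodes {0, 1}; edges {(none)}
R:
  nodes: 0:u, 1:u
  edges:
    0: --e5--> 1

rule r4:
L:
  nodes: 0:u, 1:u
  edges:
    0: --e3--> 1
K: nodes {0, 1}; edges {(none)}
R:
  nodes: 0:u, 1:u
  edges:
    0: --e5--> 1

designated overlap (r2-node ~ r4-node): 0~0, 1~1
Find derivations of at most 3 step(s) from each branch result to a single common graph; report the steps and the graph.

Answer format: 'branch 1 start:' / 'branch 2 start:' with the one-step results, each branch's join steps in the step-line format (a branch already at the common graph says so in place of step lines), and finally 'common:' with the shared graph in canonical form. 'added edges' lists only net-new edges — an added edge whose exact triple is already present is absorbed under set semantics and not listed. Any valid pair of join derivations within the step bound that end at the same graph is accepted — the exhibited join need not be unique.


branch 1 start:
nodes: 0:u, 1:u
edges: (0,1,e)
branch 2 start:
nodes: 0:u, 1:u
edges: (0,1,e5)
branch 1 step 1: rule r1; match: 0->0, 1->1; deleted nodes (none); deleted edges (0,1,e); added nodes (none); added edges (0,1,e4); result: nodes: 0:u, 1:u edges: (0,1,e4)
branch 1 step 2: rule r3; match: 0->0, 1->1; deleted nodes (none); deleted edges (0,1,e4); added nodes (none); added edges (0,1,e5); result: nodes: 0:u, 1:u edges: (0,1,e5)
branch 2: already at the common graph (0 steps)
common:
nodes: 0:u, 1:u
edges: (0,1,e5)


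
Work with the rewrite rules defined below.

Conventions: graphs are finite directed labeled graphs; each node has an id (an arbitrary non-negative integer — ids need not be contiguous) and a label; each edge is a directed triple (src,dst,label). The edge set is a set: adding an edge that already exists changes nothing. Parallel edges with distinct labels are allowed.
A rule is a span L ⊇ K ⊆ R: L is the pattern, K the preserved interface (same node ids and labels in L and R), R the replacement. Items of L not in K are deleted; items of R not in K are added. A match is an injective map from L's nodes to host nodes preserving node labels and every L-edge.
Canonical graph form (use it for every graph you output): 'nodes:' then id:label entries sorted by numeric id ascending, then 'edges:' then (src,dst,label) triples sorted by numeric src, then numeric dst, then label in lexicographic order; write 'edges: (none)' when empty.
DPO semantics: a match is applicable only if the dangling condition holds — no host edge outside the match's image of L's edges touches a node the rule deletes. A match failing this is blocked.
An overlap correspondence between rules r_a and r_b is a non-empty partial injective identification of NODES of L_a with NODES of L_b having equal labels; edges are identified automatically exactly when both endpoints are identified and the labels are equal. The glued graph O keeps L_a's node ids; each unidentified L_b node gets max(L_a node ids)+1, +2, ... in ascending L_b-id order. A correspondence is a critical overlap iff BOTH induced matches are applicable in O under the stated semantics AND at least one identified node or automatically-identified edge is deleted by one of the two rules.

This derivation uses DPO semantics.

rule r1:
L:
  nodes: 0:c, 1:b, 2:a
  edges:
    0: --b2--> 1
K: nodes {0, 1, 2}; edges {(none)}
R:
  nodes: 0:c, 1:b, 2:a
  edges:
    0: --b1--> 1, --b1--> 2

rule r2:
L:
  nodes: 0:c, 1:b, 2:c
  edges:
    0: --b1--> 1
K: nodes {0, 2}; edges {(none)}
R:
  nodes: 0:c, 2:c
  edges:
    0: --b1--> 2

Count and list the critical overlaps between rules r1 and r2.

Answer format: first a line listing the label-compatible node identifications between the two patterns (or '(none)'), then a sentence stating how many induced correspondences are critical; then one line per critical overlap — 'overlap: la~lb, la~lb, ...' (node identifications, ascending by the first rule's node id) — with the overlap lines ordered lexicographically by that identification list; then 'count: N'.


label-compatible node identifications between L(r1) and L(r2): 0~0, 0~2, 1~1
0 of the induced correspondences are critical overlaps of r1 and r2.
count: 0


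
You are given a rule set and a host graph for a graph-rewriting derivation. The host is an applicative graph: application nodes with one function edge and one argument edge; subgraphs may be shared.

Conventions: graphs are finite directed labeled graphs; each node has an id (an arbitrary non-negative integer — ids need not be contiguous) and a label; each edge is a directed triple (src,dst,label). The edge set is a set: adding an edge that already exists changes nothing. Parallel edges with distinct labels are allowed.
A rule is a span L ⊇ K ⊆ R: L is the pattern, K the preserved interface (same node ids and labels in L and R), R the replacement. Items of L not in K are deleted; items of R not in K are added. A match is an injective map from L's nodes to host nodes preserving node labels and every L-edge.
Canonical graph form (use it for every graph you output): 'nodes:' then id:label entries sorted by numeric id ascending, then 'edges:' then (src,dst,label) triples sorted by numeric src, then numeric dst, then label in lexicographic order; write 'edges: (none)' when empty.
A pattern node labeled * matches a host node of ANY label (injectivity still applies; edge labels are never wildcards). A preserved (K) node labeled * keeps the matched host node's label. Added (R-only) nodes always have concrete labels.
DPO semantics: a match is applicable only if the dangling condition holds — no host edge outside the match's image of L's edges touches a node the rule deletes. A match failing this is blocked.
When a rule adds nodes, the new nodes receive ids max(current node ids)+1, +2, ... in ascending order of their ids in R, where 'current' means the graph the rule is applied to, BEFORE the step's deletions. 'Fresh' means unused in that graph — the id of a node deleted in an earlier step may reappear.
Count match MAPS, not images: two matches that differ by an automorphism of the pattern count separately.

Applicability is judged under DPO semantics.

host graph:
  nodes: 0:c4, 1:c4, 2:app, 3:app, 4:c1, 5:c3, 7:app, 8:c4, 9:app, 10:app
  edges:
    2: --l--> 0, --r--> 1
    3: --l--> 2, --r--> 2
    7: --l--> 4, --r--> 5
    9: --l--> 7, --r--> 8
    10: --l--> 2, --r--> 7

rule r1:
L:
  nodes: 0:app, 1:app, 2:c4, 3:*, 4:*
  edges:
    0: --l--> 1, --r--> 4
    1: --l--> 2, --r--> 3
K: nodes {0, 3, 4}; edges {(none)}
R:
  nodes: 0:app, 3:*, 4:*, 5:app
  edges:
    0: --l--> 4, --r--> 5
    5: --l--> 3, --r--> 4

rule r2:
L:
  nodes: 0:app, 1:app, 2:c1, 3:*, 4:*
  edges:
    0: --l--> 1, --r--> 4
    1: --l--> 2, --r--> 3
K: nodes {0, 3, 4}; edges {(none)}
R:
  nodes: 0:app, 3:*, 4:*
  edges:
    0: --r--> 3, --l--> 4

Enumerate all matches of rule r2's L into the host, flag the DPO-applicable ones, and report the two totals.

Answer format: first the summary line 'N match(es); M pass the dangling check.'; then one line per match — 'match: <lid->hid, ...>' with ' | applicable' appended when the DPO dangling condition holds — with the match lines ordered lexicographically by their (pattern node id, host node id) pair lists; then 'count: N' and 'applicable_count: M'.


1 match(es); 0 pass the dangling check.
match: 0->9, 1->7, 2->4, 3->5, 4->8
count: 1
applicable_count: 0


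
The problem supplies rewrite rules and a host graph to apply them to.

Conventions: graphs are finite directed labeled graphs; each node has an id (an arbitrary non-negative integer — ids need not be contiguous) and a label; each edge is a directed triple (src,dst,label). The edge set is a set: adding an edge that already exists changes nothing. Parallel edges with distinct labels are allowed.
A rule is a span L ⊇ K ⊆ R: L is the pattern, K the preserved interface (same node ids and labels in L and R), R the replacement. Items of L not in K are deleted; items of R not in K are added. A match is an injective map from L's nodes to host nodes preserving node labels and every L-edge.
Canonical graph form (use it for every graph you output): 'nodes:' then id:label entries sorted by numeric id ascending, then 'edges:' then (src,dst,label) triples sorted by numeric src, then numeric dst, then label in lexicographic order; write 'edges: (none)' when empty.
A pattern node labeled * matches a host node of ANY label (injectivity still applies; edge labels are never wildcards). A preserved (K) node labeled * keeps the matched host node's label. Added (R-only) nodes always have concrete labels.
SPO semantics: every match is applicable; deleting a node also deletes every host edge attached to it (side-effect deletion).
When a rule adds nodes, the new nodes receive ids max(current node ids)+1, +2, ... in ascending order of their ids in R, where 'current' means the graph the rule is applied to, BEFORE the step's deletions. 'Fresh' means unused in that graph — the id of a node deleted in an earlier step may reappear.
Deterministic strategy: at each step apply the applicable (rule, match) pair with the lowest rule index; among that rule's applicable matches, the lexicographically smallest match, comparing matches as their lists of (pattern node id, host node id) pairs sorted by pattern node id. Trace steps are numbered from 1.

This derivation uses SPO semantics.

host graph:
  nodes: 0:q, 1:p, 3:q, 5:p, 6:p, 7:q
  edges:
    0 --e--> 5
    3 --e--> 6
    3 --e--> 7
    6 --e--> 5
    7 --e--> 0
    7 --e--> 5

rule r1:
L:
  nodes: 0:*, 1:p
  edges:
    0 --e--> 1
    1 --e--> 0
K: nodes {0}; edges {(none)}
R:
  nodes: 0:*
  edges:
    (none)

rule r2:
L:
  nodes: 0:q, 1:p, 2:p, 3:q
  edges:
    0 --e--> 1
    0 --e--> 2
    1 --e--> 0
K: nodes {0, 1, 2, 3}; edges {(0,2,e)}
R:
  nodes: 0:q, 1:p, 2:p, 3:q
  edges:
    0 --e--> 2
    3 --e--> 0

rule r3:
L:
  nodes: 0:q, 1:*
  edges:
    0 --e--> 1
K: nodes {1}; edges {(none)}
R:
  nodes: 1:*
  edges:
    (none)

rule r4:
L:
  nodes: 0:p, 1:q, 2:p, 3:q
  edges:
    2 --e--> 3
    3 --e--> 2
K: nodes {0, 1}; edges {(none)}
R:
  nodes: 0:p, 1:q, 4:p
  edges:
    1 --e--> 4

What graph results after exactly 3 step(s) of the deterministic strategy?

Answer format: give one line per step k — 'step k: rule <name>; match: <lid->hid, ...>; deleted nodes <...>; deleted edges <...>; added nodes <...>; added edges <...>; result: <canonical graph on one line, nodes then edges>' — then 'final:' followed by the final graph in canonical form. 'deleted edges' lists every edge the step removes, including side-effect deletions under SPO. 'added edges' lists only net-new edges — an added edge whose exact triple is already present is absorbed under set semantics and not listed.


step 1: rule r3; match: 0->0, 1->5; deleted nodes 0; deleted edges (0,5,e); (7,0,e); added nodes (none); added edges (none); result: nodes: 1:p, 3:q, 5:p, 6:p, 7:q edges: (3,6,e); (3,7,e); (6,5,e); (7,5,e)
step 2: rule r3; match: 0->3, 1->6; deleted nodes 3; deleted edges (3,6,e); (3,7,e); added nodes (none); added edges (none); result: nodes: 1:p, 5:p, 6:p, 7:q edges: (6,5,e); (7,5,e)
step 3: rule r3; match: 0->7, 1->5; deleted nodes 7; deleted edges (7,5,e); added nodes (none); added edges (none); result: nodes: 1:p, 5:p, 6:p edges: (6,5,e)
final:
nodes: 1:p, 5:p, 6:p
edges: (6,5,e)


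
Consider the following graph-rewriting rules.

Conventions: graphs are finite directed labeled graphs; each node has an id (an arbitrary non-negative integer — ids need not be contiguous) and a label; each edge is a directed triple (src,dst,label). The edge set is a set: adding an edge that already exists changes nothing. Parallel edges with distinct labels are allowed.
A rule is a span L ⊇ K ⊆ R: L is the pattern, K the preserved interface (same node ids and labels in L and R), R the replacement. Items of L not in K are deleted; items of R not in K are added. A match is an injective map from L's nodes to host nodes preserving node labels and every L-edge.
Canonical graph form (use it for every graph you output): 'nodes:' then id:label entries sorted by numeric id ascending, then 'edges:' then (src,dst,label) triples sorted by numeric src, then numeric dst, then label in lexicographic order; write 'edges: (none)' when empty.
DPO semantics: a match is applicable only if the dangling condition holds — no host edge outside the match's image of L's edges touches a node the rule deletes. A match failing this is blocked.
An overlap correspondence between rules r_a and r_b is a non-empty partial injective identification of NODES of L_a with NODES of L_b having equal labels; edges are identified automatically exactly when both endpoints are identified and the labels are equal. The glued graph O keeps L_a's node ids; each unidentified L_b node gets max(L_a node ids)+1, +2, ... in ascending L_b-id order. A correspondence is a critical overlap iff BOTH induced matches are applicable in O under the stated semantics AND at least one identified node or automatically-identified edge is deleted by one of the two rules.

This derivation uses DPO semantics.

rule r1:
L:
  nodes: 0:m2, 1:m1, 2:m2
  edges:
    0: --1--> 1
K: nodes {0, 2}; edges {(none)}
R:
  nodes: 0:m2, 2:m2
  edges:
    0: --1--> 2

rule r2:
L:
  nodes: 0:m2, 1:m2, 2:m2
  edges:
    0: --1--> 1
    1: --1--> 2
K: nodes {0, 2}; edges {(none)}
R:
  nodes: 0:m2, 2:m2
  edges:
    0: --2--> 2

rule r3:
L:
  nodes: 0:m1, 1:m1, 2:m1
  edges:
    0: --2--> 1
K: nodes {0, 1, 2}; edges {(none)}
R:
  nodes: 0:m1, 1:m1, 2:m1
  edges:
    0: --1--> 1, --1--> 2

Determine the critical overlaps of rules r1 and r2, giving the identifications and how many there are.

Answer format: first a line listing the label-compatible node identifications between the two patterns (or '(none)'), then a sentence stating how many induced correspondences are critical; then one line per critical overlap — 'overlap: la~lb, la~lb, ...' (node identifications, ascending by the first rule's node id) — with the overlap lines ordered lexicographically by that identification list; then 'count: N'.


label-compatible node identifications between L(r1) and L(r2): 0~0, 0~1, 0~2, 2~0, 2~1, 2~2
3 of the induced correspondences are critical overlaps of r1 and r2.
overlap: 0~0, 2~1
overlap: 0~2, 2~1
overlap: 2~1
count: 3


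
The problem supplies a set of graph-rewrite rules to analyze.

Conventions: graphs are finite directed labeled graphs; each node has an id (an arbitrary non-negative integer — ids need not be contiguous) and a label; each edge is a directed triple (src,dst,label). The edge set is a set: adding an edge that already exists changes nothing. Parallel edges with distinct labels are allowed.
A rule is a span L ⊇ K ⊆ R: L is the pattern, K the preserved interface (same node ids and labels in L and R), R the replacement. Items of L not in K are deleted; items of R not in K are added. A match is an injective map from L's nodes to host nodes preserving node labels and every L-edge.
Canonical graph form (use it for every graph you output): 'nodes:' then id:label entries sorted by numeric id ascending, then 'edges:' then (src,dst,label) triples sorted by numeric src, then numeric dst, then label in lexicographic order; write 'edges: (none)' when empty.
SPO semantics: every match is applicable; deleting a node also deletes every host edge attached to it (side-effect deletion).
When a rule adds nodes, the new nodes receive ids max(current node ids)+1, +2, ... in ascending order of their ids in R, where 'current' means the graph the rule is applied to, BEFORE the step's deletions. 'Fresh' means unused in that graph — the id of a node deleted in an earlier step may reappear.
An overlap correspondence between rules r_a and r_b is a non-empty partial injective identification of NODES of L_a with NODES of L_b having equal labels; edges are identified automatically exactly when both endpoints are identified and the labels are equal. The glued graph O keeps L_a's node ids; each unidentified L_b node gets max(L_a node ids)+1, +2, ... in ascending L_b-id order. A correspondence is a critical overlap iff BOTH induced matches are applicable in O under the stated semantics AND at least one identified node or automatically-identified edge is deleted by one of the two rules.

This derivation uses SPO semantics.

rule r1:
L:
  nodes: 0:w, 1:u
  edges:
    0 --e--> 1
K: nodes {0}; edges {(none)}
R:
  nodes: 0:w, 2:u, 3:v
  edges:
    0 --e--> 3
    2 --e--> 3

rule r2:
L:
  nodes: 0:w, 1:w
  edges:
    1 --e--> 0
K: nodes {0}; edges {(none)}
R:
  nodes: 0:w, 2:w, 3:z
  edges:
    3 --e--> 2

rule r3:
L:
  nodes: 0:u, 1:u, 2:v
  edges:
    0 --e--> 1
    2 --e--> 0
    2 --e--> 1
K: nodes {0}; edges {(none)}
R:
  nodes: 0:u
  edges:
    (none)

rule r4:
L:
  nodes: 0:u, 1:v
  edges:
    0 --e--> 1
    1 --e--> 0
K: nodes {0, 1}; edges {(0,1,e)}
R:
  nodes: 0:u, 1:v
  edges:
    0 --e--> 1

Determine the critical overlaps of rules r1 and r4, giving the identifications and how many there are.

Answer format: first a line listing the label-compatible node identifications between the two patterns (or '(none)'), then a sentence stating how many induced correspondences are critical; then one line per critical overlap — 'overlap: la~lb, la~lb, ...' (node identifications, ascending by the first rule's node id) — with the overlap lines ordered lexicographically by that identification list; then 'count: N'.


label-compatible node identifications between L(r1) and L(r4): 1~0
1 of the induced correspondences is a critical overlap of r1 and r4.
overlap: 1~0
count: 1


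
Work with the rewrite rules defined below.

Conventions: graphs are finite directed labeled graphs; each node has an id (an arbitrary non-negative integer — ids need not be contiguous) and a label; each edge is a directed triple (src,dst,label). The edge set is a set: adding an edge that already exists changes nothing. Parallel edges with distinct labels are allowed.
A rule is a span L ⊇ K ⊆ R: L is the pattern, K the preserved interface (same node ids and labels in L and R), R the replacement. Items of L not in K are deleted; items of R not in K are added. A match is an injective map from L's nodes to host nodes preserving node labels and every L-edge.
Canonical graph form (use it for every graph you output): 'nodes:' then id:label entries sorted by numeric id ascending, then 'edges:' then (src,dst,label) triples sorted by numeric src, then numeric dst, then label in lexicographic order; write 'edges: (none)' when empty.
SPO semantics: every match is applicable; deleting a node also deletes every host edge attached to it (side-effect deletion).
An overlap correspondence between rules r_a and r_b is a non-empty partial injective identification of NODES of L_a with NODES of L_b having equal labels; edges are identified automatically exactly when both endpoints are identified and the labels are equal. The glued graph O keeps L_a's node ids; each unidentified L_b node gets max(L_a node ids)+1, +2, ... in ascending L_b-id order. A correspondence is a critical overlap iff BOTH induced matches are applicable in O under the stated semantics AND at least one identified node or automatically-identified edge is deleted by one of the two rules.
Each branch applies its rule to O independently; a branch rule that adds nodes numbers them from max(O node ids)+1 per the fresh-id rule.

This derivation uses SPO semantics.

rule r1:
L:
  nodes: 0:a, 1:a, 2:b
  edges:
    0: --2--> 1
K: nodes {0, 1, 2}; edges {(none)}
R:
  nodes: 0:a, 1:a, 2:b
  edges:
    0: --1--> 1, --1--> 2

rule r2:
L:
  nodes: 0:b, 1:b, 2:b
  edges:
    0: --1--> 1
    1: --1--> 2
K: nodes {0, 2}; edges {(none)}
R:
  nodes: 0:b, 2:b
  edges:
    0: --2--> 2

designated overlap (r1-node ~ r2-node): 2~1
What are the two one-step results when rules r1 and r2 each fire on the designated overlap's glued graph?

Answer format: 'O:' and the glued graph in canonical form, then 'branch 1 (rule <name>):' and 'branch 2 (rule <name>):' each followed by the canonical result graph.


O:
nodes: 0:a, 1:a, 2:b, 3:b, 4:b
edges: (0,1,2); (2,4,1); (3,2,1)
branch 1 (rule r1):
nodes: 0:a, 1:a, 2:b, 3:b, 4:b
edges: (0,1,1); (0,2,1); (2,4,1); (3,2,1)
branch 2 (rule r2):
nodes: 0:a, 1:a, 3:b, 4:b
edges: (0,1,2); (3,4,2)


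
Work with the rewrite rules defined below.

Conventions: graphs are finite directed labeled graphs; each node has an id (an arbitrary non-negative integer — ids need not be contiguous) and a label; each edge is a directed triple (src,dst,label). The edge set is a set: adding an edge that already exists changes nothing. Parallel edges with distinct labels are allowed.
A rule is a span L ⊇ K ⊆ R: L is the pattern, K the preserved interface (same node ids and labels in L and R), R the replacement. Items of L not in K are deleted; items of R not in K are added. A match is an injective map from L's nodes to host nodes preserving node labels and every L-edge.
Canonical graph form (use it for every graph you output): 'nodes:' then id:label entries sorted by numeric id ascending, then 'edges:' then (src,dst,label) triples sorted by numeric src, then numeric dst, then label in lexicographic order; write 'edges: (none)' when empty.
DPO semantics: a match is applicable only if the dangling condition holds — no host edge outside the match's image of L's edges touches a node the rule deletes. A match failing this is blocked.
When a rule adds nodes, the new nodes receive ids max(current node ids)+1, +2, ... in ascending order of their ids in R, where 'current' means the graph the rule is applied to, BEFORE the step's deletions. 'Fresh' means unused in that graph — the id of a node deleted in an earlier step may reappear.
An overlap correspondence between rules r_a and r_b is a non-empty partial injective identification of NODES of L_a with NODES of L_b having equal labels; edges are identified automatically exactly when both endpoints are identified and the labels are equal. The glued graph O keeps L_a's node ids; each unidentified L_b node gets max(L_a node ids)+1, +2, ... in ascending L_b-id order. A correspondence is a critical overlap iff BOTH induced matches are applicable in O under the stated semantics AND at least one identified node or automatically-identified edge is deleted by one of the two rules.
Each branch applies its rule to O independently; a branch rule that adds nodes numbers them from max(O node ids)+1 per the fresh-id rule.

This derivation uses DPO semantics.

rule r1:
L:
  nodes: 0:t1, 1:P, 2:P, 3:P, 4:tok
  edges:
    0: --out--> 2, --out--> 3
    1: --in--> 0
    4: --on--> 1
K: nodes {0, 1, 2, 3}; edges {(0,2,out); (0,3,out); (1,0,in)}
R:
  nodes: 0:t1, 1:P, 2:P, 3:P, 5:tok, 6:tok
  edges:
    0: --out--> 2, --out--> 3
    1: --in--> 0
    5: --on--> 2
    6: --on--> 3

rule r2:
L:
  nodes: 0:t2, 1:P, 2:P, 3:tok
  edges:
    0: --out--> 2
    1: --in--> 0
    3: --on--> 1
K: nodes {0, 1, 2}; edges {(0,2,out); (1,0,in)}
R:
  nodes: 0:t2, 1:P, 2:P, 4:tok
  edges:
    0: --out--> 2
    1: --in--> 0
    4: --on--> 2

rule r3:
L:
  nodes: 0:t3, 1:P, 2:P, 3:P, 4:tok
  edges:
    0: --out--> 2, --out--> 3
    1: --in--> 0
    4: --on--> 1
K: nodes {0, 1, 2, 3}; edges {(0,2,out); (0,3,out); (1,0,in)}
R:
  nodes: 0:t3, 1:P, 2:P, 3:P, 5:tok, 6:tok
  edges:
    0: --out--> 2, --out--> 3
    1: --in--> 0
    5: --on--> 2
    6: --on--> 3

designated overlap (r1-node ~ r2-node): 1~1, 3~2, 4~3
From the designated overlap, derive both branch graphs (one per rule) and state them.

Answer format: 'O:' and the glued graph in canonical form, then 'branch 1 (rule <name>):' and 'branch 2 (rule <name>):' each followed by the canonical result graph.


O:
nodes: 0:t1, 1:P, 2:P, 3:P, 4:tok, 5:t2
edges: (0,2,out); (0,3,out); (1,0,in); (1,5,in); (4,1,on); (5,3,out)
branch 1 (rule r1):
nodes: 0:t1, 1:P, 2:P, 3:P, 5:t2, 6:tok, 7:tok
edges: (0,2,out); (0,3,out); (1,0,in); (1,5,in); (5,3,out); (6,2,on); (7,3,on)
branch 2 (rule r2):
nodes: 0:t1, 1:P, 2:P, 3:P, 5:t2, 6:tok
edges: (0,2,out); (0,3,out); (1,0,in); (1,5,in); (5,3,out); (6,3,on)
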